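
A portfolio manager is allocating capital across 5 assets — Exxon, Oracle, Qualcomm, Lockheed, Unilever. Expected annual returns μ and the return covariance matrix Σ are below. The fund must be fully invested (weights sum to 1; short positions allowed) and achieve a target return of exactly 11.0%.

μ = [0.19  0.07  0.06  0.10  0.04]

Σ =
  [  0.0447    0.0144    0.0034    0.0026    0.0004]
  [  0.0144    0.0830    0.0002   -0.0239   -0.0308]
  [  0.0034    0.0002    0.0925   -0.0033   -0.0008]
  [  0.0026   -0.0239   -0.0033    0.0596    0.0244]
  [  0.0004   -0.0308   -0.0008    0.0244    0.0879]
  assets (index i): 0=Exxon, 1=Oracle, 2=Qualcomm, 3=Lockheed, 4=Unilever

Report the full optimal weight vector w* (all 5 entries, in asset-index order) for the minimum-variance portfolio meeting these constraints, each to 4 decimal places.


x=Σ⁻¹μ = [3.8582  0.7604  0.5697  1.7552  0.2219]
y=Σ⁻¹𝟙 = [13.8099  20.0793  11.0684  19.5039  13.0361]
a=μᵀx=1.004859  b=𝟙ᵀx=7.165363  c=𝟙ᵀy=77.497566  D=ac−b²=26.531679
λ₁=(c·0.110−b)/D = (77.497566·0.110−7.165363)/26.531679 = 0.051236
λ₂=(a−b·0.110)/D = (1.004859−7.165363·0.110)/26.531679 = 0.008166
w* = 0.051236·x + 0.008166·y:
  w_0 = 0.051236·3.8582 + 0.008166·13.8099 = 0.3105  (Exxon)
  w_1 = 0.051236·0.7604 + 0.008166·20.0793 = 0.2029  (Oracle)
  w_2 = 0.051236·0.5697 + 0.008166·11.0684 = 0.1196  (Qualcomm)
  w_3 = 0.051236·1.7552 + 0.008166·19.5039 = 0.2492  (Lockheed)
  w_4 = 0.051236·0.2219 + 0.008166·13.0361 = 0.1178  (Unilever)
Σw_i=1.0000  μᵀw=0.1100
σ²=wᵀΣw=λ₁·μ_p+λ₂ = 0.051236·0.110 + 0.008166 = 0.013802 ≈ 0.0138

0.3105  0.2029  0.1196  0.2492  0.1178


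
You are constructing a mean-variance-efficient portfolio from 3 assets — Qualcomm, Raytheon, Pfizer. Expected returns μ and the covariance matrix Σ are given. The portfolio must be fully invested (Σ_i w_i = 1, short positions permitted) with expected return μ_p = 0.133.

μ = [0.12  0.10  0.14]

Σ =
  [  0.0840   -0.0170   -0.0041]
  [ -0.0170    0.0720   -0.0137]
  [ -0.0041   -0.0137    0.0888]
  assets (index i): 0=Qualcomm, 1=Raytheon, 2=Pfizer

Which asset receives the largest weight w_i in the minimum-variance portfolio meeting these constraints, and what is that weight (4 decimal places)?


Pfizer (0.6717)

x=Σ⁻¹μ = [1.9801  2.2395  2.0135]
y=Σ⁻¹𝟙 = [16.8519  20.7683  15.2435]
a=μᵀx=0.743456  b=𝟙ᵀx=6.233141  c=𝟙ᵀy=52.863645  D=ac−b²=0.449775
λ₁=(c·0.133−b)/D = (52.863645·0.133−6.233141)/0.449775 = 1.773608
λ₂=(a−b·0.133)/D = (0.743456−6.233141·0.133)/0.449775 = -0.190209
w* = 1.773608·x + -0.190209·y:
  w_0 = 1.773608·1.9801 + -0.190209·16.8519 = 0.3065  (Qualcomm)
  w_1 = 1.773608·2.2395 + -0.190209·20.7683 = 0.0217  (Raytheon)
  w_2 = 1.773608·2.0135 + -0.190209·15.2435 = 0.6717  (Pfizer)
Σw_i=1.0000  μᵀw=0.1330
σ²=wᵀΣw=λ₁·μ_p+λ₂ = 1.773608·0.133 + -0.190209 = 0.045681 ≈ 0.0457


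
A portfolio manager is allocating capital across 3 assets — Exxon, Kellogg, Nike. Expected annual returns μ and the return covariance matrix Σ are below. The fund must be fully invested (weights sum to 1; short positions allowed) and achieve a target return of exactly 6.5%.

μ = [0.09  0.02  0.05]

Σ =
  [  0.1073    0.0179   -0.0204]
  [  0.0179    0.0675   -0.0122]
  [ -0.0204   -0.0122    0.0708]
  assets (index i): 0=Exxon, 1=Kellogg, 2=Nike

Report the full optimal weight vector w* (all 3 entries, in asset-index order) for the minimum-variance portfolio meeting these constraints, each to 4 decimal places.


0.4461  0.0948  0.4591

x=Σ⁻¹μ = [0.9985  0.2179  1.0315]
y=Σ⁻¹𝟙 = [10.4854  15.6196  19.8370]
a=μᵀx=0.145799  b=𝟙ᵀx=2.247930  c=𝟙ᵀy=45.942035  D=ac−b²=1.645125
λ₁=(c·0.065−b)/D = (45.942035·0.065−2.247930)/1.645125 = 0.448782
λ₂=(a−b·0.065)/D = (0.145799−2.247930·0.065)/1.645125 = -0.000192
w* = 0.448782·x + -0.000192·y:
  w_0 = 0.448782·0.9985 + -0.000192·10.4854 = 0.4461  (Exxon)
  w_1 = 0.448782·0.2179 + -0.000192·15.6196 = 0.0948  (Kellogg)
  w_2 = 0.448782·1.0315 + -0.000192·19.8370 = 0.4591  (Nike)
Σw_i=1.0000  μᵀw=0.0650
σ²=wᵀΣw=λ₁·μ_p+λ₂ = 0.448782·0.065 + -0.000192 = 0.028979 ≈ 0.0290


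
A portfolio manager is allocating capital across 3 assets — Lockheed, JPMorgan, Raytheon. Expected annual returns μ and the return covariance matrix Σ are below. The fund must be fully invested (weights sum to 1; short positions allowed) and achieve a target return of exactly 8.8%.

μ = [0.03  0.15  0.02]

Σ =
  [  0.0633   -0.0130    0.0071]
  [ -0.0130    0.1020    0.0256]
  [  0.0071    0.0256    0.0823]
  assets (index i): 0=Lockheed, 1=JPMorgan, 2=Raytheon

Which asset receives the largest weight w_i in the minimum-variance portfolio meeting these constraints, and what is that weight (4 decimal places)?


JPMorgan (0.4884)

g=Σ⁻¹μ = [0.8555  1.6673  -0.3494]
h=Σ⁻¹𝟙 = [17.0212  10.0791  7.5471]
a=μᵀg=0.268777  b=𝟙ᵀg=2.173448  c=𝟙ᵀh=34.647436  D=ac−b²=4.588563
λ₁=(c·0.088−b)/D = (34.647436·0.088−2.173448)/4.588563 = 0.190806
λ₂=(a−b·0.088)/D = (0.268777−2.173448·0.088)/4.588563 = 0.016893
w* = 0.190806·g + 0.016893·h:
  w_0 = 0.190806·0.8555 + 0.016893·17.0212 = 0.4508  (Lockheed)
  w_1 = 0.190806·1.6673 + 0.016893·10.0791 = 0.4884  (JPMorgan)
  w_2 = 0.190806·-0.3494 + 0.016893·7.5471 = 0.0608  (Raytheon)
Σw_i=1.0000  μᵀw=0.0880
σ²=wᵀΣw=λ₁·μ_p+λ₂ = 0.190806·0.088 + 0.016893 = 0.033684 ≈ 0.0337


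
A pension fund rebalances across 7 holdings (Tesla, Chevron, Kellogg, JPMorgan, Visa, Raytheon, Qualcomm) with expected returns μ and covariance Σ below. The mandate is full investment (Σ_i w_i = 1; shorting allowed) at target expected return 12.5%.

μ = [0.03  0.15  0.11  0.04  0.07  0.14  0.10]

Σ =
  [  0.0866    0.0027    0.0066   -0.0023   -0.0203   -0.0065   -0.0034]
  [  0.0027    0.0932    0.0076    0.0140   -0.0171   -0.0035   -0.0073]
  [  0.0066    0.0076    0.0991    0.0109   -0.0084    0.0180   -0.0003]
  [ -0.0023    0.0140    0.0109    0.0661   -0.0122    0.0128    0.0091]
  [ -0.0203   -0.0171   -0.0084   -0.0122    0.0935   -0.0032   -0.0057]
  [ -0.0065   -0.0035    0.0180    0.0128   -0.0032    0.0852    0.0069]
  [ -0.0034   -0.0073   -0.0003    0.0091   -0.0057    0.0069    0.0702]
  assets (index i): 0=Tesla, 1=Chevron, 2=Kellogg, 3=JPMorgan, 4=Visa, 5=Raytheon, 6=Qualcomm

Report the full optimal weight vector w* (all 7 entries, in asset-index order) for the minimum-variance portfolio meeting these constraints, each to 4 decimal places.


u=Σ⁻¹μ = [0.7501  2.0129  0.7713  -0.1817  1.4803  1.5684  1.6630]
v=Σ⁻¹𝟙 = [17.0309  13.2814  6.6302  11.4624  20.2081  9.9502  15.6563]
a=μᵀu=0.891500  b=𝟙ᵀu=8.064189  c=𝟙ᵀv=94.219570  D=ac−b²=18.965631
λ₁=(c·0.125−b)/D = (94.219570·0.125−8.064189)/18.965631 = 0.195789
λ₂=(a−b·0.125)/D = (0.891500−8.064189·0.125)/18.965631 = -0.006144
w* = 0.195789·u + -0.006144·v:
  w_0 = 0.195789·0.7501 + -0.006144·17.0309 = 0.0422  (Tesla)
  w_1 = 0.195789·2.0129 + -0.006144·13.2814 = 0.3125  (Chevron)
  w_2 = 0.195789·0.7713 + -0.006144·6.6302 = 0.1103  (Kellogg)
  w_3 = 0.195789·-0.1817 + -0.006144·11.4624 = -0.1060  (JPMorgan)
  w_4 = 0.195789·1.4803 + -0.006144·20.2081 = 0.1657  (Visa)
  w_5 = 0.195789·1.5684 + -0.006144·9.9502 = 0.2459  (Raytheon)
  w_6 = 0.195789·1.6630 + -0.006144·15.6563 = 0.2294  (Qualcomm)
Σw_i=1.0000  μᵀw=0.1250
σ²=wᵀΣw=λ₁·μ_p+λ₂ = 0.195789·0.125 + -0.006144 = 0.018330 ≈ 0.0183

0.0422  0.3125  0.1103  -0.1060  0.1657  0.2459  0.2294


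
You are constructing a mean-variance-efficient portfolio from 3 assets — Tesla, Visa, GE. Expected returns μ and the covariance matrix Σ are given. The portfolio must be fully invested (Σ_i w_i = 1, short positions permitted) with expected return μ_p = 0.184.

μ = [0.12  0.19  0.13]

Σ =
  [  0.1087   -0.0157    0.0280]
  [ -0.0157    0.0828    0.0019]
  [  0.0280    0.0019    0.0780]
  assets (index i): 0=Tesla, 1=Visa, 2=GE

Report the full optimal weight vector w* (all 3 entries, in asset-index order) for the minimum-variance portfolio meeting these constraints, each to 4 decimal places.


u=Σ⁻¹μ = [1.1563  2.4866  1.1910]
v=Σ⁻¹𝟙 = [8.7433  13.5205  9.3525]
a=μᵀu=0.766045  b=𝟙ᵀu=4.833933  c=𝟙ᵀv=31.616415  D=ac−b²=0.852679
λ₁=(c·0.184−b)/D = (31.616415·0.184−4.833933)/0.852679 = 1.153409
λ₂=(a−b·0.184)/D = (0.766045−4.833933·0.184)/0.852679 = -0.144719
w* = 1.153409·u + -0.144719·v:
  w_0 = 1.153409·1.1563 + -0.144719·8.7433 = 0.0684  (Tesla)
  w_1 = 1.153409·2.4866 + -0.144719·13.5205 = 0.9114  (Visa)
  w_2 = 1.153409·1.1910 + -0.144719·9.3525 = 0.0202  (GE)
Σw_i=1.0000  μᵀw=0.1840
σ²=wᵀΣw=λ₁·μ_p+λ₂ = 1.153409·0.184 + -0.144719 = 0.067508 ≈ 0.0675

0.0684  0.9114  0.0202


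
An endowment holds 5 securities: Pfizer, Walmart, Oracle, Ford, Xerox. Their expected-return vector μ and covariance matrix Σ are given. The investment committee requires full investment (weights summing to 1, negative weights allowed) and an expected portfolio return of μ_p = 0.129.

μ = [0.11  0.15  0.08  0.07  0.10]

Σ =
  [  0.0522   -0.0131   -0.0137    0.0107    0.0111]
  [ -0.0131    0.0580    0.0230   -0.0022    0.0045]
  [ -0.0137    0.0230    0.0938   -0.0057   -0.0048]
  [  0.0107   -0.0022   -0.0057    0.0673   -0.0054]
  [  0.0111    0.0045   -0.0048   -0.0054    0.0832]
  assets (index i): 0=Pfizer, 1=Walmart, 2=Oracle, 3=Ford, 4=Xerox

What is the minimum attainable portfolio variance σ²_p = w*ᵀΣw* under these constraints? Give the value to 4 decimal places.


0.0196

p=Σ⁻¹μ = [2.6660  2.9144  0.6177  0.8262  0.7779]
q=Σ⁻¹𝟙 = [21.5359  17.5791  10.8257  13.7054  9.7093]
a=μᵀp=0.915460  b=𝟙ᵀp=7.802195  c=𝟙ᵀq=73.355552  D=ac−b²=6.279788
λ₁=(c·0.129−b)/D = (73.355552·0.129−7.802195)/6.279788 = 0.264447
λ₂=(a−b·0.129)/D = (0.915460−7.802195·0.129)/6.279788 = -0.014495
w* = 0.264447·p + -0.014495·q:
  w_0 = 0.264447·2.6660 + -0.014495·21.5359 = 0.3929  (Pfizer)
  w_1 = 0.264447·2.9144 + -0.014495·17.5791 = 0.5159  (Walmart)
  w_2 = 0.264447·0.6177 + -0.014495·10.8257 = 0.0064  (Oracle)
  w_3 = 0.264447·0.8262 + -0.014495·13.7054 = 0.0198  (Ford)
  w_4 = 0.264447·0.7779 + -0.014495·9.7093 = 0.0650  (Xerox)
Σw_i=1.0000  μᵀw=0.1290
σ²=wᵀΣw=λ₁·μ_p+λ₂ = 0.264447·0.129 + -0.014495 = 0.019619 ≈ 0.0196


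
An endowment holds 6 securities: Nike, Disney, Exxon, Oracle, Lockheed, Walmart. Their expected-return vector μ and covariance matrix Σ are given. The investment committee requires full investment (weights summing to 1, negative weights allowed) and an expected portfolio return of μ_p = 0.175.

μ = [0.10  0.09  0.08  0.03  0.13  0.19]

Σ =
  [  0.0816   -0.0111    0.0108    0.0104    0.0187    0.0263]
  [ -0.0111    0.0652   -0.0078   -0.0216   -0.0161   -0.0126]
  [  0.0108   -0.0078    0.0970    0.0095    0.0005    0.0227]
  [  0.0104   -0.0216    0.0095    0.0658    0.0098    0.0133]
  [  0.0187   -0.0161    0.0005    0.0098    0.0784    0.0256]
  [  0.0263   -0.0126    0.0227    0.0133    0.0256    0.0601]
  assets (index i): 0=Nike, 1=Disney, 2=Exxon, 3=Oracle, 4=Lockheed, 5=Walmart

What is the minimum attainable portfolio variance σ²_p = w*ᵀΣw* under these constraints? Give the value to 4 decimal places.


p=Σ⁻¹μ = [0.2863  2.4285  0.2656  0.4236  1.0915  2.8863]
q=Σ⁻¹𝟙 = [7.6396  28.1718  8.2300  18.8812  12.0975  6.7622]
a=μᵀp=0.971436  b=𝟙ᵀp=7.381741  c=𝟙ᵀq=81.782211  D=ac−b²=24.956063
λ₁=(c·0.175−b)/D = (81.782211·0.175−7.381741)/24.956063 = 0.277694
λ₂=(a−b·0.175)/D = (0.971436−7.381741·0.175)/24.956063 = -0.012837
w* = 0.277694·p + -0.012837·q:
  w_0 = 0.277694·0.2863 + -0.012837·7.6396 = -0.0186  (Nike)
  w_1 = 0.277694·2.4285 + -0.012837·28.1718 = 0.3127  (Disney)
  w_2 = 0.277694·0.2656 + -0.012837·8.2300 = -0.0319  (Exxon)
  w_3 = 0.277694·0.4236 + -0.012837·18.8812 = -0.1248  (Oracle)
  w_4 = 0.277694·1.0915 + -0.012837·12.0975 = 0.1478  (Lockheed)
  w_5 = 0.277694·2.8863 + -0.012837·6.7622 = 0.7147  (Walmart)
Σw_i=1.0000  μᵀw=0.1750
σ²=wᵀΣw=λ₁·μ_p+λ₂ = 0.277694·0.175 + -0.012837 = 0.035759 ≈ 0.0358

0.0358


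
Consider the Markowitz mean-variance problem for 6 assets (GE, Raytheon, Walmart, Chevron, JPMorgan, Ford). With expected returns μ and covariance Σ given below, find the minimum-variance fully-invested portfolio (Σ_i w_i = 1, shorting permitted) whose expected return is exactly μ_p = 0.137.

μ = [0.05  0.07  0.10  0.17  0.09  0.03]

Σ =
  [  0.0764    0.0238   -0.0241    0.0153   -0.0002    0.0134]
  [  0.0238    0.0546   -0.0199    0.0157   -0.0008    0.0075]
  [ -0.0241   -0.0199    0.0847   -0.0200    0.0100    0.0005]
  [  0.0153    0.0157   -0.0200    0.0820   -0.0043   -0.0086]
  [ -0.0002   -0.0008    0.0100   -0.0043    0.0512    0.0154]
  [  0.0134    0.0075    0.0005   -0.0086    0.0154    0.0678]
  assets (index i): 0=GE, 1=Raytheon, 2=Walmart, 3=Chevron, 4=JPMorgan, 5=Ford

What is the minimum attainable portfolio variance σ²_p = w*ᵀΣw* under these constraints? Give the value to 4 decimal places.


g=Σ⁻¹μ = [0.4173  1.1297  1.9362  2.3499  1.5458  0.1677]
h=Σ⁻¹𝟙 = [9.9713  16.1950  19.9753  13.8352  14.2705  9.3533]
a=μᵀg=0.837204  b=𝟙ᵀg=7.546671  c=𝟙ᵀh=83.600555  D=ac−b²=13.038515
λ₁=(c·0.137−b)/D = (83.600555·0.137−7.546671)/13.038515 = 0.299620
λ₂=(a−b·0.137)/D = (0.837204−7.546671·0.137)/13.038515 = -0.015085
w* = 0.299620·g + -0.015085·h:
  w_0 = 0.299620·0.4173 + -0.015085·9.9713 = -0.0254  (GE)
  w_1 = 0.299620·1.1297 + -0.015085·16.1950 = 0.0942  (Raytheon)
  w_2 = 0.299620·1.9362 + -0.015085·19.9753 = 0.2788  (Walmart)
  w_3 = 0.299620·2.3499 + -0.015085·13.8352 = 0.4954  (Chevron)
  w_4 = 0.299620·1.5458 + -0.015085·14.2705 = 0.2479  (JPMorgan)
  w_5 = 0.299620·0.1677 + -0.015085·9.3533 = -0.0909  (Ford)
Σw_i=1.0000  μᵀw=0.1370
σ²=wᵀΣw=λ₁·μ_p+λ₂ = 0.299620·0.137 + -0.015085 = 0.025963 ≈ 0.0260

0.0260


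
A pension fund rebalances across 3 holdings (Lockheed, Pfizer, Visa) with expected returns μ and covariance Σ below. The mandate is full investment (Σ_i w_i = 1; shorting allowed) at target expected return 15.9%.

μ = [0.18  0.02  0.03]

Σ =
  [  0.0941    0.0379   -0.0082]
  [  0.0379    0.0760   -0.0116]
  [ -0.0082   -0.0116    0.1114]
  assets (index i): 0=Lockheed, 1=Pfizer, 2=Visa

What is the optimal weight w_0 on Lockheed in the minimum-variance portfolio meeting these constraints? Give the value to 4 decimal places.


0.8523

u=Σ⁻¹μ = [2.2723  -0.8163  0.3516]
v=Σ⁻¹𝟙 = [7.0091  11.2909  10.6683]
a=μᵀu=0.403231  b=𝟙ᵀu=1.807503  c=𝟙ᵀv=28.968284  D=ac−b²=8.413842
λ₁=(c·0.159−b)/D = (28.968284·0.159−1.807503)/8.413842 = 0.332601
λ₂=(a−b·0.159)/D = (0.403231−1.807503·0.159)/8.413842 = 0.013768
w* = 0.332601·u + 0.013768·v:
  w_0 = 0.332601·2.2723 + 0.013768·7.0091 = 0.8523  (Lockheed)
  w_1 = 0.332601·-0.8163 + 0.013768·11.2909 = -0.1161  (Pfizer)
  w_2 = 0.332601·0.3516 + 0.013768·10.6683 = 0.2638  (Visa)
Σw_i=1.0000  μᵀw=0.1590
σ²=wᵀΣw=λ₁·μ_p+λ₂ = 0.332601·0.159 + 0.013768 = 0.066651 ≈ 0.0667


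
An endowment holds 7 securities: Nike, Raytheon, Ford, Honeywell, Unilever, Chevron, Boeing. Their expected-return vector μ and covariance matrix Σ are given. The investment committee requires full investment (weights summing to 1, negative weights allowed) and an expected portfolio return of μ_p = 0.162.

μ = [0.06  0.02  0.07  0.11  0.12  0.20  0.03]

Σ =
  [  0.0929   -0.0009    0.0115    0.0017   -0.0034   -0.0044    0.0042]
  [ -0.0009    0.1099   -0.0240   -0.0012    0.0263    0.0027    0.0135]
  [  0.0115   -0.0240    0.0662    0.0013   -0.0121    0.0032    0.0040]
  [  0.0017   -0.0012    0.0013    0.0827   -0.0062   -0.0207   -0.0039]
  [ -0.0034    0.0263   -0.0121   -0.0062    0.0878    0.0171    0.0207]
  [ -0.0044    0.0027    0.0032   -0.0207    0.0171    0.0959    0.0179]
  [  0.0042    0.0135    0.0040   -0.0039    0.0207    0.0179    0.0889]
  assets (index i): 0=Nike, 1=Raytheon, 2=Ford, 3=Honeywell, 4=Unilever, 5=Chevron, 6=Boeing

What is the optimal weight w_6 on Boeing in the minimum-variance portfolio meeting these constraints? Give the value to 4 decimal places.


p=Σ⁻¹μ = [0.6536  0.1392  1.1050  1.9658  1.2897  2.3534  -0.4522]
q=Σ⁻¹𝟙 = [8.9996  10.2095  17.7639  15.3735  8.9629  10.7671  4.8933]
a=μᵀp=0.947471  b=𝟙ᵀp=7.054494  c=𝟙ᵀq=76.969847  D=ac−b²=23.160794
λ₁=(c·0.162−b)/D = (76.969847·0.162−7.054494)/23.160794 = 0.233784
λ₂=(a−b·0.162)/D = (0.947471−7.054494·0.162)/23.160794 = -0.008435
w* = 0.233784·p + -0.008435·q:
  w_0 = 0.233784·0.6536 + -0.008435·8.9996 = 0.0769  (Nike)
  w_1 = 0.233784·0.1392 + -0.008435·10.2095 = -0.0536  (Raytheon)
  w_2 = 0.233784·1.1050 + -0.008435·17.7639 = 0.1085  (Ford)
  w_3 = 0.233784·1.9658 + -0.008435·15.3735 = 0.3299  (Honeywell)
  w_4 = 0.233784·1.2897 + -0.008435·8.9629 = 0.2259  (Unilever)
  w_5 = 0.233784·2.3534 + -0.008435·10.7671 = 0.4594  (Chevron)
  w_6 = 0.233784·-0.4522 + -0.008435·4.8933 = -0.1470  (Boeing)
Σw_i=1.0000  μᵀw=0.1620
σ²=wᵀΣw=λ₁·μ_p+λ₂ = 0.233784·0.162 + -0.008435 = 0.029438 ≈ 0.0294

-0.1470


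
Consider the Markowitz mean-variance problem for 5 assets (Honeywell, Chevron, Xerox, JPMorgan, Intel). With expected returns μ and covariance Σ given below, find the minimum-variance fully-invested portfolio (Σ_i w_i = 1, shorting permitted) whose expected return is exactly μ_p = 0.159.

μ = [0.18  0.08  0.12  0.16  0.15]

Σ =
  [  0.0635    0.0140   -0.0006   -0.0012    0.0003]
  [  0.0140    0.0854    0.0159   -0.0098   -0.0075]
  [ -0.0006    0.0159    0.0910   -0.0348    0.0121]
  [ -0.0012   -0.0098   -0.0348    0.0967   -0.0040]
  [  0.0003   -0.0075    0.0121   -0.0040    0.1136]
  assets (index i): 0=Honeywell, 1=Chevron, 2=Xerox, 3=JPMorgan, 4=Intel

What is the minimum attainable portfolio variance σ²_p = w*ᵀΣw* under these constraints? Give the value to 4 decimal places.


0.0190

x=Σ⁻¹μ = [2.7872  0.4940  2.0565  2.5296  1.2157]
y=Σ⁻¹𝟙 = [14.1169  9.3290  14.9023  17.1723  8.3988]
a=μᵀx=1.375091  b=𝟙ᵀx=9.083021  c=𝟙ᵀy=63.919265  D=ac−b²=5.393522
λ₁=(c·0.159−b)/D = (63.919265·0.159−9.083021)/5.393522 = 0.200267
λ₂=(a−b·0.159)/D = (1.375091−9.083021·0.159)/5.393522 = -0.012813
w* = 0.200267·x + -0.012813·y:
  w_0 = 0.200267·2.7872 + -0.012813·14.1169 = 0.3773  (Honeywell)
  w_1 = 0.200267·0.4940 + -0.012813·9.3290 = -0.0206  (Chevron)
  w_2 = 0.200267·2.0565 + -0.012813·14.9023 = 0.2209  (Xerox)
  w_3 = 0.200267·2.5296 + -0.012813·17.1723 = 0.2866  (JPMorgan)
  w_4 = 0.200267·1.2157 + -0.012813·8.3988 = 0.1358  (Intel)
Σw_i=1.0000  μᵀw=0.1590
σ²=wᵀΣw=λ₁·μ_p+λ₂ = 0.200267·0.159 + -0.012813 = 0.019029 ≈ 0.0190


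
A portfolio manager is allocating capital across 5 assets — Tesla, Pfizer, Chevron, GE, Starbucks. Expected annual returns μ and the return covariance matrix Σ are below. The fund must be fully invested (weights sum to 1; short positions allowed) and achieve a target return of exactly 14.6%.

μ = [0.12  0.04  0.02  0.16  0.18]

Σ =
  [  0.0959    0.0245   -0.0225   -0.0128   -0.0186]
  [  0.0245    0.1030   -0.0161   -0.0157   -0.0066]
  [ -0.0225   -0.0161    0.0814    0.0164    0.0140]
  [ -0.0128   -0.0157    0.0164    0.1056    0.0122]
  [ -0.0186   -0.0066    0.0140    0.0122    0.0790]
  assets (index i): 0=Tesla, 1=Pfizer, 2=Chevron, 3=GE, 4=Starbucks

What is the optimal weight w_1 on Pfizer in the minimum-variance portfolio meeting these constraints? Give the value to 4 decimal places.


0.0581

p=Σ⁻¹μ = [1.8701  0.3465  0.1012  1.4888  2.4999]
q=Σ⁻¹𝟙 = [14.8381  10.6577  14.4103  9.1034  13.0826]
a=μᵀp=0.928483  b=𝟙ᵀp=6.306497  c=𝟙ᵀq=62.092036  D=ac−b²=17.879514
λ₁=(c·0.146−b)/D = (62.092036·0.146−6.306497)/17.879514 = 0.154307
λ₂=(a−b·0.146)/D = (0.928483−6.306497·0.146)/17.879514 = 0.000433
w* = 0.154307·p + 0.000433·q:
  w_0 = 0.154307·1.8701 + 0.000433·14.8381 = 0.2950  (Tesla)
  w_1 = 0.154307·0.3465 + 0.000433·10.6577 = 0.0581  (Pfizer)
  w_2 = 0.154307·0.1012 + 0.000433·14.4103 = 0.0219  (Chevron)
  w_3 = 0.154307·1.4888 + 0.000433·9.1034 = 0.2337  (GE)
  w_4 = 0.154307·2.4999 + 0.000433·13.0826 = 0.3914  (Starbucks)
Σw_i=1.0000  μᵀw=0.1460
σ²=wᵀΣw=λ₁·μ_p+λ₂ = 0.154307·0.146 + 0.000433 = 0.022961 ≈ 0.0230


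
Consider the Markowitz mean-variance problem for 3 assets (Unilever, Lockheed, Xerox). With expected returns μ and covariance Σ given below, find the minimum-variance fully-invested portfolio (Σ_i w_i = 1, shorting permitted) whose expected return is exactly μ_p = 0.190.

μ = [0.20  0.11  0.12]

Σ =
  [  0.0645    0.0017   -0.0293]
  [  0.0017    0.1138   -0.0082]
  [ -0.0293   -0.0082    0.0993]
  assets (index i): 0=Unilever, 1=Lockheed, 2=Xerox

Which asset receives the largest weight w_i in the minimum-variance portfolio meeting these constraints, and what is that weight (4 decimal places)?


Unilever (0.8648)

u=Σ⁻¹μ = [4.2287  1.0869  2.5459]
v=Σ⁻¹𝟙 = [23.3116  9.7182  17.7514]
a=μᵀu=1.270803  b=𝟙ᵀu=7.861490  c=𝟙ᵀv=50.781224  D=ac−b²=2.729878
λ₁=(c·0.190−b)/D = (50.781224·0.190−7.861490)/2.729878 = 0.654587
λ₂=(a−b·0.190)/D = (1.270803−7.861490·0.190)/2.729878 = -0.081645
w* = 0.654587·u + -0.081645·v:
  w_0 = 0.654587·4.2287 + -0.081645·23.3116 = 0.8648  (Unilever)
  w_1 = 0.654587·1.0869 + -0.081645·9.7182 = -0.0820  (Lockheed)
  w_2 = 0.654587·2.5459 + -0.081645·17.7514 = 0.2172  (Xerox)
Σw_i=1.0000  μᵀw=0.1900
σ²=wᵀΣw=λ₁·μ_p+λ₂ = 0.654587·0.190 + -0.081645 = 0.042727 ≈ 0.0427


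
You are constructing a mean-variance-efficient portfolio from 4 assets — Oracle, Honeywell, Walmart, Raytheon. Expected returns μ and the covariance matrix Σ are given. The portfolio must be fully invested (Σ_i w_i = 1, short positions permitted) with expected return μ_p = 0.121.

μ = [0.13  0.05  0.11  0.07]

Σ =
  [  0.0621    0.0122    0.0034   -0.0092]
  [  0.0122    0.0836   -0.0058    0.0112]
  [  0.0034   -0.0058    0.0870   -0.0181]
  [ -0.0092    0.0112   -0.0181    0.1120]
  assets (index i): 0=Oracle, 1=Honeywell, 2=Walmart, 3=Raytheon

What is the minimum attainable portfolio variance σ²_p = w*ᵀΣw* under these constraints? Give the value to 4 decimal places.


0.0316

g=Σ⁻¹μ = [2.1149  0.2530  1.4068  1.0008]
h=Σ⁻¹𝟙 = [15.2480  9.1589  13.9040  11.5122]
a=μᵀg=0.512392  b=𝟙ᵀg=4.775476  c=𝟙ᵀh=49.823054  D=ac−b²=2.723753
λ₁=(c·0.121−b)/D = (49.823054·0.121−4.775476)/2.723753 = 0.460069
λ₂=(a−b·0.121)/D = (0.512392−4.775476·0.121)/2.723753 = -0.024026
w* = 0.460069·g + -0.024026·h:
  w_0 = 0.460069·2.1149 + -0.024026·15.2480 = 0.6067  (Oracle)
  w_1 = 0.460069·0.2530 + -0.024026·9.1589 = -0.1037  (Honeywell)
  w_2 = 0.460069·1.4068 + -0.024026·13.9040 = 0.3132  (Walmart)
  w_3 = 0.460069·1.0008 + -0.024026·11.5122 = 0.1838  (Raytheon)
Σw_i=1.0000  μᵀw=0.1210
σ²=wᵀΣw=λ₁·μ_p+λ₂ = 0.460069·0.121 + -0.024026 = 0.031642 ≈ 0.0316


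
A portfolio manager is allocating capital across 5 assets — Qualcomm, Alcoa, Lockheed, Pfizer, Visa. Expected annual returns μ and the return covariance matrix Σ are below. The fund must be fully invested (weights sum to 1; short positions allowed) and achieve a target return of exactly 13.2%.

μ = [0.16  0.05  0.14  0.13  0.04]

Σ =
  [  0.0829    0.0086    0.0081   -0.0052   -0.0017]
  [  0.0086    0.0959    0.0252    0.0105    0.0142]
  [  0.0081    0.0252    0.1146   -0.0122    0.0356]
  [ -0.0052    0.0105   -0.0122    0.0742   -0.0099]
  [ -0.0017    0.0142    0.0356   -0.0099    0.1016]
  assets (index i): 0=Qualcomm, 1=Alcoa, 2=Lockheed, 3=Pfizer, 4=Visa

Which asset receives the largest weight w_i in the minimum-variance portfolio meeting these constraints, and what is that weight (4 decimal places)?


u=Σ⁻¹μ = [1.9711  -0.2684  1.3046  2.1718  0.2187]
v=Σ⁻¹𝟙 = [12.1798  4.7832  5.7259  15.7840  8.9095]
a=μᵀu=0.775690  b=𝟙ᵀu=5.397861  c=𝟙ᵀv=47.382448  D=ac−b²=7.617170
λ₁=(c·0.132−b)/D = (47.382448·0.132−5.397861)/7.617170 = 0.112459
λ₂=(a−b·0.132)/D = (0.775690−5.397861·0.132)/7.617170 = 0.008293
w* = 0.112459·u + 0.008293·v:
  w_0 = 0.112459·1.9711 + 0.008293·12.1798 = 0.3227  (Qualcomm)
  w_1 = 0.112459·-0.2684 + 0.008293·4.7832 = 0.0095  (Alcoa)
  w_2 = 0.112459·1.3046 + 0.008293·5.7259 = 0.1942  (Lockheed)
  w_3 = 0.112459·2.1718 + 0.008293·15.7840 = 0.3751  (Pfizer)
  w_4 = 0.112459·0.2187 + 0.008293·8.9095 = 0.0985  (Visa)
Σw_i=1.0000  μᵀw=0.1320
σ²=wᵀΣw=λ₁·μ_p+λ₂ = 0.112459·0.132 + 0.008293 = 0.023138 ≈ 0.0231

Pfizer (0.3751)


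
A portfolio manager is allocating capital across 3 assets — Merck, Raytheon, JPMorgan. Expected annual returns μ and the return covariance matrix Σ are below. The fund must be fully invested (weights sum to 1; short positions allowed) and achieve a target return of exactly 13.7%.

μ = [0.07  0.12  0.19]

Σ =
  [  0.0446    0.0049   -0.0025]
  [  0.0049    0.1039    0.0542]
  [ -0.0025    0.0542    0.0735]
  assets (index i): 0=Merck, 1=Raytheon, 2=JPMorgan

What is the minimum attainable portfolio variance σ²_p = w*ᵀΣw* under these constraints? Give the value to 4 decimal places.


0.0301

g=Σ⁻¹μ = [1.7940  -0.5038  3.0175]
h=Σ⁻¹𝟙 = [22.9733  1.6840  13.1450]
a=μᵀg=0.638460  b=𝟙ᵀg=4.307771  c=𝟙ᵀh=37.802385  D=ac−b²=5.578432
λ₁=(c·0.137−b)/D = (37.802385·0.137−4.307771)/5.578432 = 0.156165
λ₂=(a−b·0.137)/D = (0.638460−4.307771·0.137)/5.578432 = 0.008658
w* = 0.156165·g + 0.008658·h:
  w_0 = 0.156165·1.7940 + 0.008658·22.9733 = 0.4791  (Merck)
  w_1 = 0.156165·-0.5038 + 0.008658·1.6840 = -0.0641  (Raytheon)
  w_2 = 0.156165·3.0175 + 0.008658·13.1450 = 0.5850  (JPMorgan)
Σw_i=1.0000  μᵀw=0.1370
σ²=wᵀΣw=λ₁·μ_p+λ₂ = 0.156165·0.137 + 0.008658 = 0.030052 ≈ 0.0301


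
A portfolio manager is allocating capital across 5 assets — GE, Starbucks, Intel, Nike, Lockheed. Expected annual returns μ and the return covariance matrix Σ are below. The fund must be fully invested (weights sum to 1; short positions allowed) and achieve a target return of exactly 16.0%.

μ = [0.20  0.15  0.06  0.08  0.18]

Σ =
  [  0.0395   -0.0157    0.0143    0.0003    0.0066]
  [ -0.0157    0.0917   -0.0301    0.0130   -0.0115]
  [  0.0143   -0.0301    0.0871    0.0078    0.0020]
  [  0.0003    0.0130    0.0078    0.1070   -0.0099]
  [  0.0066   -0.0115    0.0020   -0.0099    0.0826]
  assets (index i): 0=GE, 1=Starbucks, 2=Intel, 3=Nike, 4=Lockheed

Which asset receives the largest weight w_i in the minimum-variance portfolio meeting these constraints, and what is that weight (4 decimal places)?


GE (0.3938)

g=Σ⁻¹μ = [5.6411  3.0394  0.7167  0.5135  2.1958]
h=Σ⁻¹𝟙 = [26.3488  20.4537  13.2846  7.0558  13.3729]
a=μᵀg=2.063455  b=𝟙ᵀg=12.106461  c=𝟙ᵀh=80.515705  D=ac−b²=19.574102
λ₁=(c·0.160−b)/D = (80.515705·0.160−12.106461)/19.574102 = 0.039647
λ₂=(a−b·0.160)/D = (2.063455−12.106461·0.160)/19.574102 = 0.006459
w* = 0.039647·g + 0.006459·h:
  w_0 = 0.039647·5.6411 + 0.006459·26.3488 = 0.3938  (GE)
  w_1 = 0.039647·3.0394 + 0.006459·20.4537 = 0.2526  (Starbucks)
  w_2 = 0.039647·0.7167 + 0.006459·13.2846 = 0.1142  (Intel)
  w_3 = 0.039647·0.5135 + 0.006459·7.0558 = 0.0659  (Nike)
  w_4 = 0.039647·2.1958 + 0.006459·13.3729 = 0.1734  (Lockheed)
Σw_i=1.0000  μᵀw=0.1600
σ²=wᵀΣw=λ₁·μ_p+λ₂ = 0.039647·0.160 + 0.006459 = 0.012802 ≈ 0.0128


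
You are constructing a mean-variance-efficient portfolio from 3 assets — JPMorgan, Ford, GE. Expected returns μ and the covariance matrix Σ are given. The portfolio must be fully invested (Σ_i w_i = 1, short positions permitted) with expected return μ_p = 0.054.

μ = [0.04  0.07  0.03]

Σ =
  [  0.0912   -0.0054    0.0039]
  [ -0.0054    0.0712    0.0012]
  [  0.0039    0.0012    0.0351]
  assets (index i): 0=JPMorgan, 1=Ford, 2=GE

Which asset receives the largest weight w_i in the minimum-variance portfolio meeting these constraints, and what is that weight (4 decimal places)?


x=Σ⁻¹μ = [0.4653  1.0055  0.7686]
y=Σ⁻¹𝟙 = [10.6711  14.4024  26.8120]
a=μᵀx=0.112053  b=𝟙ᵀx=2.239370  c=𝟙ᵀy=51.885464  D=ac−b²=0.799135
λ₁=(c·0.054−b)/D = (51.885464·0.054−2.239370)/0.799135 = 0.703817
λ₂=(a−b·0.054)/D = (0.112053−2.239370·0.054)/0.799135 = -0.011103
w* = 0.703817·x + -0.011103·y:
  w_0 = 0.703817·0.4653 + -0.011103·10.6711 = 0.2090  (JPMorgan)
  w_1 = 0.703817·1.0055 + -0.011103·14.4024 = 0.5478  (Ford)
  w_2 = 0.703817·0.7686 + -0.011103·26.8120 = 0.2433  (GE)
Σw_i=1.0000  μᵀw=0.0540
σ²=wᵀΣw=λ₁·μ_p+λ₂ = 0.703817·0.054 + -0.011103 = 0.026903 ≈ 0.0269

Ford (0.5478)


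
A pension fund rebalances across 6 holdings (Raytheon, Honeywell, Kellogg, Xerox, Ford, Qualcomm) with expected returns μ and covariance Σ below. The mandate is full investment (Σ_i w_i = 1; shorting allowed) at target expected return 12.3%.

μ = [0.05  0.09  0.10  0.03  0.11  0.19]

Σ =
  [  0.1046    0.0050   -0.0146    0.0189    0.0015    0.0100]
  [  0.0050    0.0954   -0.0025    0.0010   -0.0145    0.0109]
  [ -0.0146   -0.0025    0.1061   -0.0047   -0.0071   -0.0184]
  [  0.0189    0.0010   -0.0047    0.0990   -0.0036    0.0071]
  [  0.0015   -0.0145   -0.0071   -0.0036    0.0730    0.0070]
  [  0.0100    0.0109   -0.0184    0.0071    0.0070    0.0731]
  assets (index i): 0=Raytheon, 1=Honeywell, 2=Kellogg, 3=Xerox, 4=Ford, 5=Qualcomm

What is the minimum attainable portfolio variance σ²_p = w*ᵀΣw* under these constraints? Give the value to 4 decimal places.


g=Σ⁻¹μ = [0.3494  0.9037  1.5847  0.1703  1.5879  2.6469]
h=Σ⁻¹𝟙 = [8.0283  11.4756  14.3868  8.8710  16.4942  12.0507]
a=μᵀg=0.939972  b=𝟙ᵀg=7.243024  c=𝟙ᵀh=71.306565  D=ac−b²=14.564748
λ₁=(c·0.123−b)/D = (71.306565·0.123−7.243024)/14.564748 = 0.104889
λ₂=(a−b·0.123)/D = (0.939972−7.243024·0.123)/14.564748 = 0.003370
w* = 0.104889·g + 0.003370·h:
  w_0 = 0.104889·0.3494 + 0.003370·8.0283 = 0.0637  (Raytheon)
  w_1 = 0.104889·0.9037 + 0.003370·11.4756 = 0.1335  (Honeywell)
  w_2 = 0.104889·1.5847 + 0.003370·14.3868 = 0.2147  (Kellogg)
  w_3 = 0.104889·0.1703 + 0.003370·8.8710 = 0.0478  (Xerox)
  w_4 = 0.104889·1.5879 + 0.003370·16.4942 = 0.2221  (Ford)
  w_5 = 0.104889·2.6469 + 0.003370·12.0507 = 0.3182  (Qualcomm)
Σw_i=1.0000  μᵀw=0.1230
σ²=wᵀΣw=λ₁·μ_p+λ₂ = 0.104889·0.123 + 0.003370 = 0.016271 ≈ 0.0163

0.0163


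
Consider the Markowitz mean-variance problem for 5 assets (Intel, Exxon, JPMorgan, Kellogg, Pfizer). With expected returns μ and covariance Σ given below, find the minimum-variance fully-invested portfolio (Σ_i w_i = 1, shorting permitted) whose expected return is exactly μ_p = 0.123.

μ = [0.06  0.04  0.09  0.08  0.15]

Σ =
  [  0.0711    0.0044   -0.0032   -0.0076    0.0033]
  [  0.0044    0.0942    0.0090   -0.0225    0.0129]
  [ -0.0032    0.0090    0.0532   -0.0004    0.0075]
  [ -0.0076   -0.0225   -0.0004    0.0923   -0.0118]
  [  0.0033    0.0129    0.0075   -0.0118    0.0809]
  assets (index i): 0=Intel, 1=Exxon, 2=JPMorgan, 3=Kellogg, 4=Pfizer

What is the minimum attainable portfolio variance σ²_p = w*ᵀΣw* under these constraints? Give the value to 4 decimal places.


x=Σ⁻¹μ = [0.9408  0.2926  1.4520  1.2542  1.8174]
y=Σ⁻¹𝟙 = [15.3697  10.6958  16.5031  16.1666  10.8566]
a=μᵀx=0.571786  b=𝟙ᵀx=5.757103  c=𝟙ᵀy=69.591725  D=ac−b²=6.647332
λ₁=(c·0.123−b)/D = (69.591725·0.123−5.757103)/6.647332 = 0.421625
λ₂=(a−b·0.123)/D = (0.571786−5.757103·0.123)/6.647332 = -0.020510
w* = 0.421625·x + -0.020510·y:
  w_0 = 0.421625·0.9408 + -0.020510·15.3697 = 0.0814  (Intel)
  w_1 = 0.421625·0.2926 + -0.020510·10.6958 = -0.0960  (Exxon)
  w_2 = 0.421625·1.4520 + -0.020510·16.5031 = 0.2737  (JPMorgan)
  w_3 = 0.421625·1.2542 + -0.020510·16.1666 = 0.1972  (Kellogg)
  w_4 = 0.421625·1.8174 + -0.020510·10.8566 = 0.5436  (Pfizer)
Σw_i=1.0000  μᵀw=0.1230
σ²=wᵀΣw=λ₁·μ_p+λ₂ = 0.421625·0.123 + -0.020510 = 0.031350 ≈ 0.0313

0.0313


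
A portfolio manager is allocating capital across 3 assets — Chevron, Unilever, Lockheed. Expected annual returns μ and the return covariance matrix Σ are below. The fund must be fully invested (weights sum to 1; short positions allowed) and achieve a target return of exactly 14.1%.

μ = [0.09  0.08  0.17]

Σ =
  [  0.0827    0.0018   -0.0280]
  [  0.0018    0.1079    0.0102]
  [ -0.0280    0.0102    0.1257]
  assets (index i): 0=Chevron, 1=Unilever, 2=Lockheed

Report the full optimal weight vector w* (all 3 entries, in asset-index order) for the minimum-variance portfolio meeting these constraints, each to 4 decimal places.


p=Σ⁻¹μ = [1.6427  0.5558  1.6732]
q=Σ⁻¹𝟙 = [15.5660  7.9896  10.7745]
a=μᵀp=0.476759  b=𝟙ᵀp=3.871768  c=𝟙ᵀq=34.330067  D=ac−b²=1.376591
λ₁=(c·0.141−b)/D = (34.330067·0.141−3.871768)/1.376591 = 0.703746
λ₂=(a−b·0.141)/D = (0.476759−3.871768·0.141)/1.376591 = -0.050240
w* = 0.703746·p + -0.050240·q:
  w_0 = 0.703746·1.6427 + -0.050240·15.5660 = 0.3740  (Chevron)
  w_1 = 0.703746·0.5558 + -0.050240·7.9896 = -0.0102  (Unilever)
  w_2 = 0.703746·1.6732 + -0.050240·10.7745 = 0.6362  (Lockheed)
Σw_i=1.0000  μᵀw=0.1410
σ²=wᵀΣw=λ₁·μ_p+λ₂ = 0.703746·0.141 + -0.050240 = 0.048988 ≈ 0.0490

0.3740  -0.0102  0.6362


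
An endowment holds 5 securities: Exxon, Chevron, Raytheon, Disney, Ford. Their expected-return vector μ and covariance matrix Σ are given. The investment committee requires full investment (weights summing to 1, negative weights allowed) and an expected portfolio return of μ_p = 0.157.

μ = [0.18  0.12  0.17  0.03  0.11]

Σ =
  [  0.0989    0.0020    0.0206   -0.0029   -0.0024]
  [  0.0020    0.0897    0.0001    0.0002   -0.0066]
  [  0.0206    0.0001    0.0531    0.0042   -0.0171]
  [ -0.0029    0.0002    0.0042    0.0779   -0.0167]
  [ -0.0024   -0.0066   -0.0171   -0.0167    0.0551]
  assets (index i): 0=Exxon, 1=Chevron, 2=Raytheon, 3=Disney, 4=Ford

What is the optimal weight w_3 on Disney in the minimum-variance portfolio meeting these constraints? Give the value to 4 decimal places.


g=Σ⁻¹μ = [1.0963  1.5828  3.9013  1.0159  3.7524]
h=Σ⁻¹𝟙 = [5.8095  13.4331  25.9390  18.8614  33.7775]
a=μᵀg=1.493721  b=𝟙ᵀg=11.348670  c=𝟙ᵀh=97.820447  D=ac−b²=17.324145
λ₁=(c·0.157−b)/D = (97.820447·0.157−11.348670)/17.324145 = 0.231419
λ₂=(a−b·0.157)/D = (1.493721−11.348670·0.157)/17.324145 = -0.016625
w* = 0.231419·g + -0.016625·h:
  w_0 = 0.231419·1.0963 + -0.016625·5.8095 = 0.1571  (Exxon)
  w_1 = 0.231419·1.5828 + -0.016625·13.4331 = 0.1430  (Chevron)
  w_2 = 0.231419·3.9013 + -0.016625·25.9390 = 0.4716  (Raytheon)
  w_3 = 0.231419·1.0159 + -0.016625·18.8614 = -0.0785  (Disney)
  w_4 = 0.231419·3.7524 + -0.016625·33.7775 = 0.3068  (Ford)
Σw_i=1.0000  μᵀw=0.1570
σ²=wᵀΣw=λ₁·μ_p+λ₂ = 0.231419·0.157 + -0.016625 = 0.019707 ≈ 0.0197

-0.0785


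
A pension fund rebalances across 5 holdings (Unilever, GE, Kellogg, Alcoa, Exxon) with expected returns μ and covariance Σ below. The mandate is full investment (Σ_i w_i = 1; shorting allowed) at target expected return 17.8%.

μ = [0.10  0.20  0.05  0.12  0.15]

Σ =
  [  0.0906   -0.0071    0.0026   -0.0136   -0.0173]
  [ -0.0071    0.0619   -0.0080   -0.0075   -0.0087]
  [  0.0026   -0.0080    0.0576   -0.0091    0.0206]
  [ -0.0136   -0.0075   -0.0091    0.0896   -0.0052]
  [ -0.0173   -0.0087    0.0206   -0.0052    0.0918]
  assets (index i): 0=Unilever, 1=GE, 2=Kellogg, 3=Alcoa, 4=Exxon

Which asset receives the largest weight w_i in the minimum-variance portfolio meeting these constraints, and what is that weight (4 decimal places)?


x=Σ⁻¹μ = [2.2012  4.2016  0.8557  2.2503  2.3824]
y=Σ⁻¹𝟙 = [17.8360  24.6936  18.0557  18.5577  13.5942]
a=μᵀx=1.730617  b=𝟙ᵀx=11.891166  c=𝟙ᵀy=92.737262  D=ac−b²=19.092848
λ₁=(c·0.178−b)/D = (92.737262·0.178−11.891166)/19.092848 = 0.241769
λ₂=(a−b·0.178)/D = (1.730617−11.891166·0.178)/19.092848 = -0.020218
w* = 0.241769·x + -0.020218·y:
  w_0 = 0.241769·2.2012 + -0.020218·17.8360 = 0.1716  (Unilever)
  w_1 = 0.241769·4.2016 + -0.020218·24.6936 = 0.5166  (GE)
  w_2 = 0.241769·0.8557 + -0.020218·18.0557 = -0.1582  (Kellogg)
  w_3 = 0.241769·2.2503 + -0.020218·18.5577 = 0.1689  (Alcoa)
  w_4 = 0.241769·2.3824 + -0.020218·13.5942 = 0.3012  (Exxon)
Σw_i=1.0000  μᵀw=0.1780
σ²=wᵀΣw=λ₁·μ_p+λ₂ = 0.241769·0.178 + -0.020218 = 0.022817 ≈ 0.0228

GE (0.5166)


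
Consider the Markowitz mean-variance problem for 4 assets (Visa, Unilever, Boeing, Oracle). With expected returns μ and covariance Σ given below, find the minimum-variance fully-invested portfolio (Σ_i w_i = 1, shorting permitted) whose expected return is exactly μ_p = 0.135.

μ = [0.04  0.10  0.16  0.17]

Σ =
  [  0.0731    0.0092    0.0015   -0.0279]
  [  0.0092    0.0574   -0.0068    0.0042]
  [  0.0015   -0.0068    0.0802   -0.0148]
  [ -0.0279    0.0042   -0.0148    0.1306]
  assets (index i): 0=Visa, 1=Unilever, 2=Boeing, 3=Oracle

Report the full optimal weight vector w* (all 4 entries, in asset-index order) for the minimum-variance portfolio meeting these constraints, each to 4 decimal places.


0.1030  0.2544  0.3801  0.2625

u=Σ⁻¹μ = [0.9331  1.7562  2.4442  1.7215]
v=Σ⁻¹𝟙 = [16.0896  15.8081  15.7920  12.3754]
a=μᵀu=0.896664  b=𝟙ᵀu=6.854929  c=𝟙ᵀv=60.065091  D=ac−b²=6.868168
λ₁=(c·0.135−b)/D = (60.065091·0.135−6.854929)/6.868168 = 0.182561
λ₂=(a−b·0.135)/D = (0.896664−6.854929·0.135)/6.868168 = -0.004186
w* = 0.182561·u + -0.004186·v:
  w_0 = 0.182561·0.9331 + -0.004186·16.0896 = 0.1030  (Visa)
  w_1 = 0.182561·1.7562 + -0.004186·15.8081 = 0.2544  (Unilever)
  w_2 = 0.182561·2.4442 + -0.004186·15.7920 = 0.3801  (Boeing)
  w_3 = 0.182561·1.7215 + -0.004186·12.3754 = 0.2625  (Oracle)
Σw_i=1.0000  μᵀw=0.1350
σ²=wᵀΣw=λ₁·μ_p+λ₂ = 0.182561·0.135 + -0.004186 = 0.020460 ≈ 0.0205


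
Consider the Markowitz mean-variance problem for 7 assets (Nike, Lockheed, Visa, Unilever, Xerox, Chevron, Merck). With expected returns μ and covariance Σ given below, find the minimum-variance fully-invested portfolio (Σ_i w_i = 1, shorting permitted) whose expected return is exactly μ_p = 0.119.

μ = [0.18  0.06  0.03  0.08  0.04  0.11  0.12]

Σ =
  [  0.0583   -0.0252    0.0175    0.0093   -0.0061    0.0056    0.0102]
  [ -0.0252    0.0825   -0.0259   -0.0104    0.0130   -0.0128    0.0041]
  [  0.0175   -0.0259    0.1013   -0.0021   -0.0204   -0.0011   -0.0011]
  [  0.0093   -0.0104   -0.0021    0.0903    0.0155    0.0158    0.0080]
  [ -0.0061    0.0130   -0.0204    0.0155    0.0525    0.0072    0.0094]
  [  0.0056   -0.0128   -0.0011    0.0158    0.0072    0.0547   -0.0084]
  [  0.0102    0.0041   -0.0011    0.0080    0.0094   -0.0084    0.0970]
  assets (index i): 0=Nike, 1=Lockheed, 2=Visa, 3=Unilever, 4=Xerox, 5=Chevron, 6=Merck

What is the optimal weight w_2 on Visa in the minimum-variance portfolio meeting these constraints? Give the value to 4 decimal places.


0.0380

p=Σ⁻¹μ = [3.5490  2.2147  0.3301  0.2805  0.2036  2.2063  0.9223]
q=Σ⁻¹𝟙 = [20.5314  24.2847  16.1964  5.3023  16.2074  19.5976  6.9967]
a=μᵀp=1.165550  b=𝟙ᵀp=9.706437  c=𝟙ᵀq=109.116452  D=ac−b²=32.965773
λ₁=(c·0.119−b)/D = (109.116452·0.119−9.706437)/32.965773 = 0.099449
λ₂=(a−b·0.119)/D = (1.165550−9.706437·0.119)/32.965773 = 0.000318
w* = 0.099449·p + 0.000318·q:
  w_0 = 0.099449·3.5490 + 0.000318·20.5314 = 0.3595  (Nike)
  w_1 = 0.099449·2.2147 + 0.000318·24.2847 = 0.2280  (Lockheed)
  w_2 = 0.099449·0.3301 + 0.000318·16.1964 = 0.0380  (Visa)
  w_3 = 0.099449·0.2805 + 0.000318·5.3023 = 0.0296  (Unilever)
  w_4 = 0.099449·0.2036 + 0.000318·16.2074 = 0.0254  (Xerox)
  w_5 = 0.099449·2.2063 + 0.000318·19.5976 = 0.2257  (Chevron)
  w_6 = 0.099449·0.9223 + 0.000318·6.9967 = 0.0939  (Merck)
Σw_i=1.0000  μᵀw=0.1190
σ²=wᵀΣw=λ₁·μ_p+λ₂ = 0.099449·0.119 + 0.000318 = 0.012152 ≈ 0.0122
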